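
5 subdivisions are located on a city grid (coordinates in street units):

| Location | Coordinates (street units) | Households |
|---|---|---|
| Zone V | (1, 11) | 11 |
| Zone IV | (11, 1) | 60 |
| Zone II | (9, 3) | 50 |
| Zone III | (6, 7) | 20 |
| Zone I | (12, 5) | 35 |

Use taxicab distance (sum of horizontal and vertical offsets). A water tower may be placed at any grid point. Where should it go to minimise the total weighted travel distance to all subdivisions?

Manhattan distance separates: Σwᵢ(|x−xᵢ|+|y−yᵢ|) = Σwᵢ|x−xᵢ| + Σwᵢ|y−yᵢ|, so x and y are optimised independently as 1-D weighted medians.
Total weight W = 176; half = 88.
x-coordinate, sorted with cumulative weight:
  x=1 (Zone V, w=11) cum 11
  x=6 (Zone III, w=20) cum 31
  x=9 (Zone II, w=50) cum 81
  x=11 (Zone IV, w=60) cum 141  ← median
  x=12 (Zone I, w=35) cum 176
⇒ x* = 11
y-coordinate, sorted with cumulative weight:
  y=1 (Zone IV, w=60) cum 60
  y=3 (Zone II, w=50) cum 110  ← median
  y=5 (Zone I, w=35) cum 145
  y=7 (Zone III, w=20) cum 165
  y=11 (Zone V, w=11) cum 176
⇒ y* = 3

(11, 3)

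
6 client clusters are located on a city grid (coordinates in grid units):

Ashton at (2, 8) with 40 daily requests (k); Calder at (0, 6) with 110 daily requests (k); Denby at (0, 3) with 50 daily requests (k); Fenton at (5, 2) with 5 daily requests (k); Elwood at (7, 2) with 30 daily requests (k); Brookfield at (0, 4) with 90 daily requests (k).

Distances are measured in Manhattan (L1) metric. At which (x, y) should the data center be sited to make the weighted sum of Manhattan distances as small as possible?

Manhattan distance separates: Σwᵢ(|x−xᵢ|+|y−yᵢ|) = Σwᵢ|x−xᵢ| + Σwᵢ|y−yᵢ|, so x and y are optimised independently as 1-D weighted medians.
Total weight W = 325; half = 162.5.
x-coordinate, sorted with cumulative weight:
  x=0 (Calder, w=110) cum 110
  x=0 (Denby, w=50) cum 160
  x=0 (Brookfield, w=90) cum 250  ← median
  x=2 (Ashton, w=40) cum 290
  x=5 (Fenton, w=5) cum 295
  x=7 (Elwood, w=30) cum 325
⇒ x* = 0
y-coordinate, sorted with cumulative weight:
  y=2 (Fenton, w=5) cum 5
  y=2 (Elwood, w=30) cum 35
  y=3 (Denby, w=50) cum 85
  y=4 (Brookfield, w=90) cum 175  ← median
  y=6 (Calder, w=110) cum 285
  y=8 (Ashton, w=40) cum 325
⇒ y* = 4

(0, 4)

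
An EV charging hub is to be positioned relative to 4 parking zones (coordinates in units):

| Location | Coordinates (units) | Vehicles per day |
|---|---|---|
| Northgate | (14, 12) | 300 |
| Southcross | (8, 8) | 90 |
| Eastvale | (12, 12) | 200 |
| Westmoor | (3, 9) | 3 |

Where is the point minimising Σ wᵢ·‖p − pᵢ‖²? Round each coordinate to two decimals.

The minimiser of Σwᵢ‖p−pᵢ‖² is the weighted centroid p* = (Σwᵢpᵢ)/(Σwᵢ).
Σwᵢ = 593.
Σwᵢxᵢ = 300·14 + 90·8 + 200·12 + 3·3 = 7329.
Σwᵢyᵢ = 300·12 + 90·8 + 200·12 + 3·9 = 6747.
x* = 7329/593 = 12.36, y* = 6747/593 = 11.38.

(12.36, 11.38)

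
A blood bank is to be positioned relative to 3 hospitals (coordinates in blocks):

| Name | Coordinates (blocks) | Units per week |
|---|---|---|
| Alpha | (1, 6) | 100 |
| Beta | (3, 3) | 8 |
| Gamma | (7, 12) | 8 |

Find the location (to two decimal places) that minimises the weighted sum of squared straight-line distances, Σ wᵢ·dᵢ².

The minimiser of Σwᵢ‖p−pᵢ‖² is the weighted centroid p* = (Σwᵢpᵢ)/(Σwᵢ).
Σwᵢ = 116.
Σwᵢxᵢ = 100·1 + 8·3 + 8·7 = 180.
Σwᵢyᵢ = 100·6 + 8·3 + 8·12 = 720.
x* = 180/116 = 1.55, y* = 720/116 = 6.21.

(1.55, 6.21)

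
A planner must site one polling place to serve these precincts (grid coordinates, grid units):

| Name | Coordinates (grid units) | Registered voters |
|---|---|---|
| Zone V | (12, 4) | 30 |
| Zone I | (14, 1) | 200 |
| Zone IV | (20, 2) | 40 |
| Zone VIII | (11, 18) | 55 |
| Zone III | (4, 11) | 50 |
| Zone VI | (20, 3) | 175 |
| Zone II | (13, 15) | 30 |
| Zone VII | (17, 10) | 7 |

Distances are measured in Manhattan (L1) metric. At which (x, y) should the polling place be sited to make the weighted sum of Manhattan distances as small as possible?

(14, 3)

Manhattan distance separates: Σwᵢ(|x−xᵢ|+|y−yᵢ|) = Σwᵢ|x−xᵢ| + Σwᵢ|y−yᵢ|, so x and y are optimised independently as 1-D weighted medians.
Total weight W = 587; half = 293.5.
x-coordinate, sorted with cumulative weight:
  x=4 (Zone III, w=50) cum 50
  x=11 (Zone VIII, w=55) cum 105
  x=12 (Zone V, w=30) cum 135
  x=13 (Zone II, w=30) cum 165
  x=14 (Zone I, w=200) cum 365  ← median
  x=17 (Zone VII, w=7) cum 372
  x=20 (Zone IV, w=40) cum 412
  x=20 (Zone VI, w=175) cum 587
⇒ x* = 14
y-coordinate, sorted with cumulative weight:
  y=1 (Zone I, w=200) cum 200
  y=2 (Zone IV, w=40) cum 240
  y=3 (Zone VI, w=175) cum 415  ← median
  y=4 (Zone V, w=30) cum 445
  y=10 (Zone VII, w=7) cum 452
  y=11 (Zone III, w=50) cum 502
  y=15 (Zone II, w=30) cum 532
  y=18 (Zone VIII, w=55) cum 587
⇒ y* = 3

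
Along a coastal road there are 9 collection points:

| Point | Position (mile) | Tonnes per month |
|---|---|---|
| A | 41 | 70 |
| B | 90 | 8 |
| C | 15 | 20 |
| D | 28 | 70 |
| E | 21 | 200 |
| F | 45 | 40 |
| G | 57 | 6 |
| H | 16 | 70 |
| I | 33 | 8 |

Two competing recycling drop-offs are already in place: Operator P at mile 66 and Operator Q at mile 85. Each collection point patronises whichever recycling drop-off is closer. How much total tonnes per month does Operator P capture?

The indifferent point is the midpoint (66+85)/2 = 75.5; collection points left of it (closer to Operator P at 66) go to Operator P, those right go to Operator Q.
  C at 15 (w=20) → Operator P
  H at 16 (w=70) → Operator P
  E at 21 (w=200) → Operator P
  D at 28 (w=70) → Operator P
  I at 33 (w=8) → Operator P
  A at 41 (w=70) → Operator P
  F at 45 (w=40) → Operator P
  G at 57 (w=6) → Operator P
  B at 90 (w=8) → Operator Q
Operator P captures 484; Operator Q captures 8.

484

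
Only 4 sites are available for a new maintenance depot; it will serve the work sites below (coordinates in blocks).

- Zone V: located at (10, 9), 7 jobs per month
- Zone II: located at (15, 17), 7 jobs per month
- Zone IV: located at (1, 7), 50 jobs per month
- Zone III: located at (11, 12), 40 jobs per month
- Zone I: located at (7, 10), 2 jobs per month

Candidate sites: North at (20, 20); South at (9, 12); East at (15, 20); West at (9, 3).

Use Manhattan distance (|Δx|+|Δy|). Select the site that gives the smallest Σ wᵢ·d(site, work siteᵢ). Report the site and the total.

South, total 843 blocks

Total weighted distance at each candidate:
  North (20, 20): total = 2529
  South (9, 12): total = 843
  East (15, 20): total = 1999
  West (9, 3): total = 1247
Minimum is at South with total 843 blocks.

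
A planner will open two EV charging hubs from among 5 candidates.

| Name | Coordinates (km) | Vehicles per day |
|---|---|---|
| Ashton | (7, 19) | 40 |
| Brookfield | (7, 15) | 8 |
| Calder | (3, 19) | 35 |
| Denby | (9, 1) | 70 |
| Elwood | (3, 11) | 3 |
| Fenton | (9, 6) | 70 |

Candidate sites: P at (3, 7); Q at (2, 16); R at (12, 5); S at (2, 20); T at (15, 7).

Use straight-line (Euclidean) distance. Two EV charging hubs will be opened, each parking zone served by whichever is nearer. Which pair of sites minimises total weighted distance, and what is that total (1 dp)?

Evaluate every pair (each demand assigned to the nearer of the two):
  {R, S}: total = 908.6
  {Q, R}: total = 971.4
  {P, S}: total = 1341.8
  {S, T}: total = 1357.0
  {P, Q}: total = 1416.5
  {Q, T}: total = 1419.8
  {P, R}: total = 1580.9
  {R, T}: total = 1852.7
  {P, T}: total = 2029.3
  {Q, S}: total = 2322.7
Best pair: {R, S} with total 908.6.

{R, S}, total 908.6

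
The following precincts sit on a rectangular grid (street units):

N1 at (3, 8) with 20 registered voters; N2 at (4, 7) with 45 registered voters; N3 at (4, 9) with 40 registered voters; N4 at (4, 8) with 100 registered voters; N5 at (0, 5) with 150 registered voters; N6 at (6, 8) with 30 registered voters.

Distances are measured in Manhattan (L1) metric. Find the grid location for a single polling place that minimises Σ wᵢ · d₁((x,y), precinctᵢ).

Manhattan distance separates: Σwᵢ(|x−xᵢ|+|y−yᵢ|) = Σwᵢ|x−xᵢ| + Σwᵢ|y−yᵢ|, so x and y are optimised independently as 1-D weighted medians.
Total weight W = 385; half = 192.5.
x-coordinate, sorted with cumulative weight:
  x=0 (N5, w=150) cum 150
  x=3 (N1, w=20) cum 170
  x=4 (N2, w=45) cum 215  ← median
  x=4 (N3, w=40) cum 255
  x=4 (N4, w=100) cum 355
  x=6 (N6, w=30) cum 385
⇒ x* = 4
y-coordinate, sorted with cumulative weight:
  y=5 (N5, w=150) cum 150
  y=7 (N2, w=45) cum 195  ← median
  y=8 (N1, w=20) cum 215
  y=8 (N4, w=100) cum 315
  y=8 (N6, w=30) cum 345
  y=9 (N3, w=40) cum 385
⇒ y* = 7

(4, 7)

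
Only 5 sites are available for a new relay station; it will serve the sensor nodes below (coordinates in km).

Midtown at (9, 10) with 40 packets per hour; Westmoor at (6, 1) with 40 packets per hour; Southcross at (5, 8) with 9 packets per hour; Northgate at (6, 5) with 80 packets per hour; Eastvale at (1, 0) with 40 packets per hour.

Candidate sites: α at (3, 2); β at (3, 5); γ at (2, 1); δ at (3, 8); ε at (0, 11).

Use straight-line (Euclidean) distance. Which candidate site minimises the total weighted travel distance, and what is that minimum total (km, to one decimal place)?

Total weighted distance at each candidate:
  α (3, 2): total = 1036.0
  β (3, 5): total = 1000.3
  γ (2, 1): total = 1193.7
  δ (3, 8): total = 1244.9
  ε (0, 11): total = 2001.8
Minimum is at β with total 1000.3 km.

β, total 1000.3 km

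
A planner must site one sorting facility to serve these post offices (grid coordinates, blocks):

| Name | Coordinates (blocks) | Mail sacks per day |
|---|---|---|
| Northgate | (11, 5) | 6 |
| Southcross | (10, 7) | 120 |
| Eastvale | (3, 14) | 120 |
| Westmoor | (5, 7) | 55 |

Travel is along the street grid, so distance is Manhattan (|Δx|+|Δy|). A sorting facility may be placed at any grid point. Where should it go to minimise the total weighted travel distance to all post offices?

Manhattan distance separates: Σwᵢ(|x−xᵢ|+|y−yᵢ|) = Σwᵢ|x−xᵢ| + Σwᵢ|y−yᵢ|, so x and y are optimised independently as 1-D weighted medians.
Total weight W = 301; half = 150.5.
x-coordinate, sorted with cumulative weight:
  x=3 (Eastvale, w=120) cum 120
  x=5 (Westmoor, w=55) cum 175  ← median
  x=10 (Southcross, w=120) cum 295
  x=11 (Northgate, w=6) cum 301
⇒ x* = 5
y-coordinate, sorted with cumulative weight:
  y=5 (Northgate, w=6) cum 6
  y=7 (Southcross, w=120) cum 126
  y=7 (Westmoor, w=55) cum 181  ← median
  y=14 (Eastvale, w=120) cum 301
⇒ y* = 7

(5, 7)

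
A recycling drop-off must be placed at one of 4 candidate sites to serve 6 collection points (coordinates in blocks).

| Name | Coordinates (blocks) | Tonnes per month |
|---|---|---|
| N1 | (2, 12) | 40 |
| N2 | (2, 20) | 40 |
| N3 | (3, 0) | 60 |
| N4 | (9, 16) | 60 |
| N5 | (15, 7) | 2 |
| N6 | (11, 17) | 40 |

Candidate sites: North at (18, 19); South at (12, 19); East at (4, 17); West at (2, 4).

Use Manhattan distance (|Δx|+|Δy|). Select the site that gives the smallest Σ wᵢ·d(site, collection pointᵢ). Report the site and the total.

Total weighted distance at each candidate:
  North (18, 19): total = 4750
  South (12, 19): total = 3310
  East (4, 17): total = 2242
  West (2, 4): total = 3312
Minimum is at East with total 2242 blocks.

East, total 2242 blocks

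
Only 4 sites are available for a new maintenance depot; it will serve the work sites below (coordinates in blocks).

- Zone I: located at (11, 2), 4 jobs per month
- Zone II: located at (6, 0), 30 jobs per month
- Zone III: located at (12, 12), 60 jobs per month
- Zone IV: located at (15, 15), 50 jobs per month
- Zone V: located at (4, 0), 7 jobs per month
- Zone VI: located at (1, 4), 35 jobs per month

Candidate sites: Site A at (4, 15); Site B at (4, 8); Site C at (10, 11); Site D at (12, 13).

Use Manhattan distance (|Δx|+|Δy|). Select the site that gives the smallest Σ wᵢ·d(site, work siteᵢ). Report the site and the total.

Total weighted distance at each candidate:
  Site A (4, 15): total = 2395
  Site B (4, 8): total = 2273
  Site C (10, 11): total = 1799
  Site D (12, 13): total = 1775
Minimum is at Site D with total 1775 blocks.

Site D, total 1775 blocks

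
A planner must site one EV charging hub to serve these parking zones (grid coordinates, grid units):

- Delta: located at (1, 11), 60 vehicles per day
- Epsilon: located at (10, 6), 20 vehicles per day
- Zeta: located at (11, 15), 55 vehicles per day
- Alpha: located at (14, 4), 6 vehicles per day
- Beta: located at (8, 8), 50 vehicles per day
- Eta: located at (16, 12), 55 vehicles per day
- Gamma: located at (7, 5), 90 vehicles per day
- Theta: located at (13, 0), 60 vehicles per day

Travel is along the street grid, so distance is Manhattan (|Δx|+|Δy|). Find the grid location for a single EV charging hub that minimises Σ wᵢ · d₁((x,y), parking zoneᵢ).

Manhattan distance separates: Σwᵢ(|x−xᵢ|+|y−yᵢ|) = Σwᵢ|x−xᵢ| + Σwᵢ|y−yᵢ|, so x and y are optimised independently as 1-D weighted medians.
Total weight W = 396; half = 198.
x-coordinate, sorted with cumulative weight:
  x=1 (Delta, w=60) cum 60
  x=7 (Gamma, w=90) cum 150
  x=8 (Beta, w=50) cum 200  ← median
  x=10 (Epsilon, w=20) cum 220
  x=11 (Zeta, w=55) cum 275
  x=13 (Theta, w=60) cum 335
  x=14 (Alpha, w=6) cum 341
  x=16 (Eta, w=55) cum 396
⇒ x* = 8
y-coordinate, sorted with cumulative weight:
  y=0 (Theta, w=60) cum 60
  y=4 (Alpha, w=6) cum 66
  y=5 (Gamma, w=90) cum 156
  y=6 (Epsilon, w=20) cum 176
  y=8 (Beta, w=50) cum 226  ← median
  y=11 (Delta, w=60) cum 286
  y=12 (Eta, w=55) cum 341
  y=15 (Zeta, w=55) cum 396
⇒ y* = 8

(8, 8)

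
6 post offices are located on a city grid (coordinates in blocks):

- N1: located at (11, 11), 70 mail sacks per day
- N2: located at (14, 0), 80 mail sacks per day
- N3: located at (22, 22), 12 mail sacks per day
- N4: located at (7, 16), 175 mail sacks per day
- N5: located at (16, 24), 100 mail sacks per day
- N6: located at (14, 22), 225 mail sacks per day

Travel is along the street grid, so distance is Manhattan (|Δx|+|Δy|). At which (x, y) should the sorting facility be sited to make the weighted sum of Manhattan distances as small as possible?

(14, 22)

Manhattan distance separates: Σwᵢ(|x−xᵢ|+|y−yᵢ|) = Σwᵢ|x−xᵢ| + Σwᵢ|y−yᵢ|, so x and y are optimised independently as 1-D weighted medians.
Total weight W = 662; half = 331.
x-coordinate, sorted with cumulative weight:
  x=7 (N4, w=175) cum 175
  x=11 (N1, w=70) cum 245
  x=14 (N2, w=80) cum 325
  x=14 (N6, w=225) cum 550  ← median
  x=16 (N5, w=100) cum 650
  x=22 (N3, w=12) cum 662
⇒ x* = 14
y-coordinate, sorted with cumulative weight:
  y=0 (N2, w=80) cum 80
  y=11 (N1, w=70) cum 150
  y=16 (N4, w=175) cum 325
  y=22 (N3, w=12) cum 337  ← median
  y=22 (N6, w=225) cum 562
  y=24 (N5, w=100) cum 662
⇒ y* = 22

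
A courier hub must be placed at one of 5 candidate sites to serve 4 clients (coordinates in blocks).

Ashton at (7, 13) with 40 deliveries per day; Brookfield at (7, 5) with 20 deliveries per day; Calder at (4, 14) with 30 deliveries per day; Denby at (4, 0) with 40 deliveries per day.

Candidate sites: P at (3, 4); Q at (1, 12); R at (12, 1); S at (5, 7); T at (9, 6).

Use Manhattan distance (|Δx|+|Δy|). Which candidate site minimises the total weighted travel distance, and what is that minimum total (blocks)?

Total weighted distance at each candidate:
  P (3, 4): total = 1150
  Q (1, 12): total = 1290
  R (12, 1): total = 1850
  S (5, 7): total = 960
  T (9, 6): total = 1250
Minimum is at S with total 960 blocks.

S, total 960 blocks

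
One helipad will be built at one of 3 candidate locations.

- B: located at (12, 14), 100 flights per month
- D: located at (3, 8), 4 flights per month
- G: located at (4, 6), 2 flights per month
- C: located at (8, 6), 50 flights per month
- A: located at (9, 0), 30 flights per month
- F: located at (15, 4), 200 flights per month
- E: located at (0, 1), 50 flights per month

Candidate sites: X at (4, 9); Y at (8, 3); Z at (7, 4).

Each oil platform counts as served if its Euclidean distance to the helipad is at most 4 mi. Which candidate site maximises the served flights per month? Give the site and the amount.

Y, covering 80

Coverage radius r = 4 mi; a point is covered iff (Δx)²+(Δy)² ≤ 4² = 16.
  X (4, 9): covers {D, G} → 6
  Y (8, 3): covers {C, A} → 80
  Z (7, 4): covers {G, C} → 52
Maximum coverage at Y: 80 flights per month.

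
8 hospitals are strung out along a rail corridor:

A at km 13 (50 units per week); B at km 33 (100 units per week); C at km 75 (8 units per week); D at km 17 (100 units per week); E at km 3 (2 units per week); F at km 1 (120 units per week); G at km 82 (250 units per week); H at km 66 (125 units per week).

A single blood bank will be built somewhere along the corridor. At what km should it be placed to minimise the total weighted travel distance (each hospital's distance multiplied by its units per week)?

x = 66

For a sum of weighted absolute distances on a line, the optimum is the weighted median (not the mean). Total weight W = 755; half-weight = 377.5.
Sort by position and accumulate weight:
  km 1 (F, w=120) → cum 120
  km 3 (E, w=2) → cum 122
  km 13 (A, w=50) → cum 172
  km 17 (D, w=100) → cum 272
  km 33 (B, w=100) → cum 372
  km 66 (H, w=125) → cum 497  ≥ 377.5 → median here
  km 75 (C, w=8) → cum 505
  km 82 (G, w=250) → cum 755
Optimal location: km 66.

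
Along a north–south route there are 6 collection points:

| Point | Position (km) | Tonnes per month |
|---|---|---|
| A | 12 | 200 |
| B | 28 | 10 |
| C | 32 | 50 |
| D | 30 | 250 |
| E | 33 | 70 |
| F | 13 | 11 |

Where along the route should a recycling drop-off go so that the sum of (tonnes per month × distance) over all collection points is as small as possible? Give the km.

x = 30

For a sum of weighted absolute distances on a line, the optimum is the weighted median (not the mean). Total weight W = 591; half-weight = 295.5.
Sort by position and accumulate weight:
  km 12 (A, w=200) → cum 200
  km 13 (F, w=11) → cum 211
  km 28 (B, w=10) → cum 221
  km 30 (D, w=250) → cum 471  ≥ 295.5 → median here
  km 32 (C, w=50) → cum 521
  km 33 (E, w=70) → cum 591
Optimal location: km 30.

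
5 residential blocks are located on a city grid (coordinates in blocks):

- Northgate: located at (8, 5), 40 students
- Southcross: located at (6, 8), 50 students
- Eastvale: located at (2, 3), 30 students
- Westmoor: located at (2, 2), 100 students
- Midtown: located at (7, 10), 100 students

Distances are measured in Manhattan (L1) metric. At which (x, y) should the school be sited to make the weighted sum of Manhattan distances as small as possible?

(6, 5)

Manhattan distance separates: Σwᵢ(|x−xᵢ|+|y−yᵢ|) = Σwᵢ|x−xᵢ| + Σwᵢ|y−yᵢ|, so x and y are optimised independently as 1-D weighted medians.
Total weight W = 320; half = 160.
x-coordinate, sorted with cumulative weight:
  x=2 (Eastvale, w=30) cum 30
  x=2 (Westmoor, w=100) cum 130
  x=6 (Southcross, w=50) cum 180  ← median
  x=7 (Midtown, w=100) cum 280
  x=8 (Northgate, w=40) cum 320
⇒ x* = 6
y-coordinate, sorted with cumulative weight:
  y=2 (Westmoor, w=100) cum 100
  y=3 (Eastvale, w=30) cum 130
  y=5 (Northgate, w=40) cum 170  ← median
  y=8 (Southcross, w=50) cum 220
  y=10 (Midtown, w=100) cum 320
⇒ y* = 5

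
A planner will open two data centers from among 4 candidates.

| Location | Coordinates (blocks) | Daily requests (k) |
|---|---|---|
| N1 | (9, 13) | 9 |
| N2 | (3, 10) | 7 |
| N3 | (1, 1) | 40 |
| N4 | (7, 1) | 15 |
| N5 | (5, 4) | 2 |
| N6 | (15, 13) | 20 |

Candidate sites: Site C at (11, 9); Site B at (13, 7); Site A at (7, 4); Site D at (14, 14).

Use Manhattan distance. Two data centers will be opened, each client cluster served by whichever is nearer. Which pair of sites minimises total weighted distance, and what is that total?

Evaluate every pair (each demand assigned to the nearer of the two):
  {Site A, Site D}: total = 573
  {Site C, Site A}: total = 686
  {Site B, Site A}: total = 729
  {Site C, Site D}: total = 1079
  {Site B, Site D}: total = 1107
  {Site C, Site B}: total = 1199
Best pair: {Site A, Site D} with total 573.

{Site A, Site D}, total 573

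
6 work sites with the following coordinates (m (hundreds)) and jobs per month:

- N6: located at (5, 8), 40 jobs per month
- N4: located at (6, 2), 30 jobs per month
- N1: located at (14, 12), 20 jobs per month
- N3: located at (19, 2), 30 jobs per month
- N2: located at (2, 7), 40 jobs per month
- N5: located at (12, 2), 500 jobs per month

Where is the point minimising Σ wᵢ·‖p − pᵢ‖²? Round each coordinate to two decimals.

The minimiser of Σwᵢ‖p−pᵢ‖² is the weighted centroid p* = (Σwᵢpᵢ)/(Σwᵢ).
Σwᵢ = 660.
Σwᵢxᵢ = 40·5 + 30·6 + 20·14 + 30·19 + 40·2 + 500·12 = 7310.
Σwᵢyᵢ = 40·8 + 30·2 + 20·12 + 30·2 + 40·7 + 500·2 = 1960.
x* = 7310/660 = 11.08, y* = 1960/660 = 2.97.

(11.08, 2.97)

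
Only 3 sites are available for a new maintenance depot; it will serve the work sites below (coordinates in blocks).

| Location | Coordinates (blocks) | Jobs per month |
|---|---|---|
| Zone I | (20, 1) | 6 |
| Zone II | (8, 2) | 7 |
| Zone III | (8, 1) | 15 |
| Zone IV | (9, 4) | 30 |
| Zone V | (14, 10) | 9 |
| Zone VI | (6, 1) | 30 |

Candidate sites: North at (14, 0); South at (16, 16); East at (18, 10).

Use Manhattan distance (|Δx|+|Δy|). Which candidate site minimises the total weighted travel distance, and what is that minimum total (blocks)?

North, total 833 blocks

Total weighted distance at each candidate:
  North (14, 0): total = 833
  South (16, 16): total = 2005
  East (18, 10): total = 1593
Minimum is at North with total 833 blocks.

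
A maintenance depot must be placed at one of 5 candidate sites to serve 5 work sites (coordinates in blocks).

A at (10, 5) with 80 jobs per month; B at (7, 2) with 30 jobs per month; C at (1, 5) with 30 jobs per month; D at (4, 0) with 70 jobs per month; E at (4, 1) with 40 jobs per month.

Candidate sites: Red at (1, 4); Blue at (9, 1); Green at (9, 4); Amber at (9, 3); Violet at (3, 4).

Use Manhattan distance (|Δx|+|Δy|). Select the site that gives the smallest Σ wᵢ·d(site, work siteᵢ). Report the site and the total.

Violet, total 1420 blocks

Total weighted distance at each candidate:
  Red (1, 4): total = 1800
  Blue (9, 1): total = 1470
  Green (9, 4): total = 1500
  Amber (9, 3): total = 1470
  Violet (3, 4): total = 1420
Minimum is at Violet with total 1420 blocks.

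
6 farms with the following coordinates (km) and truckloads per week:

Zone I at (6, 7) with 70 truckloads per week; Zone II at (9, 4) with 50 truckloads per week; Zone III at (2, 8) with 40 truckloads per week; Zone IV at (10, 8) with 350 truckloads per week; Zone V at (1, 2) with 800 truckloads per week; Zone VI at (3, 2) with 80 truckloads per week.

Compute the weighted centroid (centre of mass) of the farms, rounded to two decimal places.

(3.95, 4.01)

The minimiser of Σwᵢ‖p−pᵢ‖² is the weighted centroid p* = (Σwᵢpᵢ)/(Σwᵢ).
Σwᵢ = 1390.
Σwᵢxᵢ = 70·6 + 50·9 + 40·2 + 350·10 + 800·1 + 80·3 = 5490.
Σwᵢyᵢ = 70·7 + 50·4 + 40·8 + 350·8 + 800·2 + 80·2 = 5570.
x* = 5490/1390 = 3.95, y* = 5570/1390 = 4.01.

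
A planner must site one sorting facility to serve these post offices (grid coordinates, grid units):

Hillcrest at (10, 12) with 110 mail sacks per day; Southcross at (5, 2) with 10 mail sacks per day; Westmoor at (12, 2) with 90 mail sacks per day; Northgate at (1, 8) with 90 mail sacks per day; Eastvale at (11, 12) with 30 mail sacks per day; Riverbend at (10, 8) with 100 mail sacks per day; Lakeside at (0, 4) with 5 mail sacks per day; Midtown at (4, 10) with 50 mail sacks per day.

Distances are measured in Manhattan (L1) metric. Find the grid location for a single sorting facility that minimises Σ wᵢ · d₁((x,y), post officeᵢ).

(10, 8)

Manhattan distance separates: Σwᵢ(|x−xᵢ|+|y−yᵢ|) = Σwᵢ|x−xᵢ| + Σwᵢ|y−yᵢ|, so x and y are optimised independently as 1-D weighted medians.
Total weight W = 485; half = 242.5.
x-coordinate, sorted with cumulative weight:
  x=0 (Lakeside, w=5) cum 5
  x=1 (Northgate, w=90) cum 95
  x=4 (Midtown, w=50) cum 145
  x=5 (Southcross, w=10) cum 155
  x=10 (Hillcrest, w=110) cum 265  ← median
  x=10 (Riverbend, w=100) cum 365
  x=11 (Eastvale, w=30) cum 395
  x=12 (Westmoor, w=90) cum 485
⇒ x* = 10
y-coordinate, sorted with cumulative weight:
  y=2 (Southcross, w=10) cum 10
  y=2 (Westmoor, w=90) cum 100
  y=4 (Lakeside, w=5) cum 105
  y=8 (Northgate, w=90) cum 195
  y=8 (Riverbend, w=100) cum 295  ← median
  y=10 (Midtown, w=50) cum 345
  y=12 (Hillcrest, w=110) cum 455
  y=12 (Eastvale, w=30) cum 485
⇒ y* = 8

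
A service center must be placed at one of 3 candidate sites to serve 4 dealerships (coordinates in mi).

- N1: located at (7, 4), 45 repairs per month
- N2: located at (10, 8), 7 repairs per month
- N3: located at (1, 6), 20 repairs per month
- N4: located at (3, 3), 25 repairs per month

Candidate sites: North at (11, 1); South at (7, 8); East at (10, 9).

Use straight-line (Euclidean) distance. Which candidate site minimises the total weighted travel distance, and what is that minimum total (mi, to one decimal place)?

Total weighted distance at each candidate:
  North (11, 1): total = 704.3
  South (7, 8): total = 487.6
  East (10, 9): total = 689.6
Minimum is at South with total 487.6 mi.

South, total 487.6 mi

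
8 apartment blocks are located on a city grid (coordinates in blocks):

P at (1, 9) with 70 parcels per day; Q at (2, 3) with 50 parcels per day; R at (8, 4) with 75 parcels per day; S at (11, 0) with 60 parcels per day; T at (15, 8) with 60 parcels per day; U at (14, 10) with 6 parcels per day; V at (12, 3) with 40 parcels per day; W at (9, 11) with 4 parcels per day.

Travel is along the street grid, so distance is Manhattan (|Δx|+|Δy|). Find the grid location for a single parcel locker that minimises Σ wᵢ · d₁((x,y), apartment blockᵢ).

(8, 4)

Manhattan distance separates: Σwᵢ(|x−xᵢ|+|y−yᵢ|) = Σwᵢ|x−xᵢ| + Σwᵢ|y−yᵢ|, so x and y are optimised independently as 1-D weighted medians.
Total weight W = 365; half = 182.5.
x-coordinate, sorted with cumulative weight:
  x=1 (P, w=70) cum 70
  x=2 (Q, w=50) cum 120
  x=8 (R, w=75) cum 195  ← median
  x=9 (W, w=4) cum 199
  x=11 (S, w=60) cum 259
  x=12 (V, w=40) cum 299
  x=14 (U, w=6) cum 305
  x=15 (T, w=60) cum 365
⇒ x* = 8
y-coordinate, sorted with cumulative weight:
  y=0 (S, w=60) cum 60
  y=3 (Q, w=50) cum 110
  y=3 (V, w=40) cum 150
  y=4 (R, w=75) cum 225  ← median
  y=8 (T, w=60) cum 285
  y=9 (P, w=70) cum 355
  y=10 (U, w=6) cum 361
  y=11 (W, w=4) cum 365
⇒ y* = 4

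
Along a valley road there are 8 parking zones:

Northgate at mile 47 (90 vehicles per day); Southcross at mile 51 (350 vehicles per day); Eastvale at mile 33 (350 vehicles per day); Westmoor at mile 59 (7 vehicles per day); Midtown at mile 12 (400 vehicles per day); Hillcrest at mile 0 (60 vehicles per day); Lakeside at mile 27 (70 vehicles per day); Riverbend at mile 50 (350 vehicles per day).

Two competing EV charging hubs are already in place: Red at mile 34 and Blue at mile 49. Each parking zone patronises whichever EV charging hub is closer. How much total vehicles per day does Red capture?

The indifferent point is the midpoint (34+49)/2 = 41.5; parking zones left of it (closer to Red at 34) go to Red, those right go to Blue.
  Hillcrest at 0 (w=60) → Red
  Midtown at 12 (w=400) → Red
  Lakeside at 27 (w=70) → Red
  Eastvale at 33 (w=350) → Red
  Northgate at 47 (w=90) → Blue
  Riverbend at 50 (w=350) → Blue
  Southcross at 51 (w=350) → Blue
  Westmoor at 59 (w=7) → Blue
Red captures 880; Blue captures 797.

880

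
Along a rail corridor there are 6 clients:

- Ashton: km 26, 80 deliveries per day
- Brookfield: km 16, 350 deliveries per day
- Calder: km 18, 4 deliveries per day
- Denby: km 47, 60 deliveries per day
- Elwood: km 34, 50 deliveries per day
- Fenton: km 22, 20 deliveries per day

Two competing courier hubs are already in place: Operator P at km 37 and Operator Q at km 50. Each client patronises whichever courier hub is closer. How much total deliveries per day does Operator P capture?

The indifferent point is the midpoint (37+50)/2 = 43.5; clients left of it (closer to Operator P at 37) go to Operator P, those right go to Operator Q.
  Brookfield at 16 (w=350) → Operator P
  Calder at 18 (w=4) → Operator P
  Fenton at 22 (w=20) → Operator P
  Ashton at 26 (w=80) → Operator P
  Elwood at 34 (w=50) → Operator P
  Denby at 47 (w=60) → Operator Q
Operator P captures 504; Operator Q captures 60.

504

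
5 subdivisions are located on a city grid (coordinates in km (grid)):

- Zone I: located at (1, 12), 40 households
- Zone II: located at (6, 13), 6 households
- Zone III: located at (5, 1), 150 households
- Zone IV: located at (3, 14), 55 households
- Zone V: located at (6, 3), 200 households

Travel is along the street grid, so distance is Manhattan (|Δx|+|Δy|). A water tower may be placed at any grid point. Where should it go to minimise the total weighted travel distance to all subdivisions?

Manhattan distance separates: Σwᵢ(|x−xᵢ|+|y−yᵢ|) = Σwᵢ|x−xᵢ| + Σwᵢ|y−yᵢ|, so x and y are optimised independently as 1-D weighted medians.
Total weight W = 451; half = 225.5.
x-coordinate, sorted with cumulative weight:
  x=1 (Zone I, w=40) cum 40
  x=3 (Zone IV, w=55) cum 95
  x=5 (Zone III, w=150) cum 245  ← median
  x=6 (Zone II, w=6) cum 251
  x=6 (Zone V, w=200) cum 451
⇒ x* = 5
y-coordinate, sorted with cumulative weight:
  y=1 (Zone III, w=150) cum 150
  y=3 (Zone V, w=200) cum 350  ← median
  y=12 (Zone I, w=40) cum 390
  y=13 (Zone II, w=6) cum 396
  y=14 (Zone IV, w=55) cum 451
⇒ y* = 3

(5, 3)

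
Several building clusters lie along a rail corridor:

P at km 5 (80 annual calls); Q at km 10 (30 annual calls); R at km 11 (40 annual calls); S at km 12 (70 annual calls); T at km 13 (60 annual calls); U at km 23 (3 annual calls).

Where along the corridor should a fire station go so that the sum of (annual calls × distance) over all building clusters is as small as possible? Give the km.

x = 11

For a sum of weighted absolute distances on a line, the optimum is the weighted median (not the mean). Total weight W = 283; half-weight = 141.5.
Sort by position and accumulate weight:
  km 5 (P, w=80) → cum 80
  km 10 (Q, w=30) → cum 110
  km 11 (R, w=40) → cum 150  ≥ 141.5 → median here
  km 12 (S, w=70) → cum 220
  km 13 (T, w=60) → cum 280
  km 23 (U, w=3) → cum 283
Optimal location: km 11.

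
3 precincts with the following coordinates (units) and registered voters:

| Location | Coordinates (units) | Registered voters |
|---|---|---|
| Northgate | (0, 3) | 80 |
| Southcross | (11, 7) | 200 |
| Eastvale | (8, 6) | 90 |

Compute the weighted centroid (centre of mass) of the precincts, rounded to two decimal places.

The minimiser of Σwᵢ‖p−pᵢ‖² is the weighted centroid p* = (Σwᵢpᵢ)/(Σwᵢ).
Σwᵢ = 370.
Σwᵢxᵢ = 80·0 + 200·11 + 90·8 = 2920.
Σwᵢyᵢ = 80·3 + 200·7 + 90·6 = 2180.
x* = 2920/370 = 7.89, y* = 2180/370 = 5.89.

(7.89, 5.89)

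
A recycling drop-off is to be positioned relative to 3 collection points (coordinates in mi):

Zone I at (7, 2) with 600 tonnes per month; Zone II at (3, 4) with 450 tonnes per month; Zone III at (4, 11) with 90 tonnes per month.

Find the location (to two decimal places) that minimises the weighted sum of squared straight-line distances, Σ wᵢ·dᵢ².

The minimiser of Σwᵢ‖p−pᵢ‖² is the weighted centroid p* = (Σwᵢpᵢ)/(Σwᵢ).
Σwᵢ = 1140.
Σwᵢxᵢ = 600·7 + 450·3 + 90·4 = 5910.
Σwᵢyᵢ = 600·2 + 450·4 + 90·11 = 3990.
x* = 5910/1140 = 5.18, y* = 3990/1140 = 3.50.

(5.18, 3.50)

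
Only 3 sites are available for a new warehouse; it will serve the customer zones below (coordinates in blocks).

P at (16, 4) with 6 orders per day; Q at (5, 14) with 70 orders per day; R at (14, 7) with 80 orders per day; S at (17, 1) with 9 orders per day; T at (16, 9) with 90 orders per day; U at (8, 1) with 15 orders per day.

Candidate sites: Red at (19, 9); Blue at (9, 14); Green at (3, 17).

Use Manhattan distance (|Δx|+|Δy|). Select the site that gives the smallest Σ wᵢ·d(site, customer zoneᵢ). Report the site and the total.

Red, total 2583 blocks

Total weighted distance at each candidate:
  Red (19, 9): total = 2583
  Blue (9, 14): total = 2821
  Green (3, 17): total = 4661
Minimum is at Red with total 2583 blocks.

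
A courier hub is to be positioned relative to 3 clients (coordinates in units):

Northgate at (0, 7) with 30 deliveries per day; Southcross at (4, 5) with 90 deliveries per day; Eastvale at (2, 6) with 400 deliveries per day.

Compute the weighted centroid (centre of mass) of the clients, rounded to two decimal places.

The minimiser of Σwᵢ‖p−pᵢ‖² is the weighted centroid p* = (Σwᵢpᵢ)/(Σwᵢ).
Σwᵢ = 520.
Σwᵢxᵢ = 30·0 + 90·4 + 400·2 = 1160.
Σwᵢyᵢ = 30·7 + 90·5 + 400·6 = 3060.
x* = 1160/520 = 2.23, y* = 3060/520 = 5.88.

(2.23, 5.88)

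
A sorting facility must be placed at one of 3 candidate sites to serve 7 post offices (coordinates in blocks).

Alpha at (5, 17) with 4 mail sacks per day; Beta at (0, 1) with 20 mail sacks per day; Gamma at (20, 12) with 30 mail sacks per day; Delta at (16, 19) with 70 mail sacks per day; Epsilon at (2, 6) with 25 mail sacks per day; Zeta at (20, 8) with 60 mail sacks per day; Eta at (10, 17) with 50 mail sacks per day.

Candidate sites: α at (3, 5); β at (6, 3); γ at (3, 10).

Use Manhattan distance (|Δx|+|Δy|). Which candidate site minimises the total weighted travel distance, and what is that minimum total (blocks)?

Total weighted distance at each candidate:
  α (3, 5): total = 5006
  β (6, 3): total = 4945
  γ (3, 10): total = 4351
Minimum is at γ with total 4351 blocks.

γ, total 4351 blocks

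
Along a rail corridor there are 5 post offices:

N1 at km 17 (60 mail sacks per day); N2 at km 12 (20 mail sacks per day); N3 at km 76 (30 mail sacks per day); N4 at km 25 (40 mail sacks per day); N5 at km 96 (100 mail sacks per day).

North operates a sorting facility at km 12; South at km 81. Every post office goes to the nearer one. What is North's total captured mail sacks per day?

120

The indifferent point is the midpoint (12+81)/2 = 46.5; post offices left of it (closer to North at 12) go to North, those right go to South.
  N2 at 12 (w=20) → North
  N1 at 17 (w=60) → North
  N4 at 25 (w=40) → North
  N3 at 76 (w=30) → South
  N5 at 96 (w=100) → South
North captures 120; South captures 130.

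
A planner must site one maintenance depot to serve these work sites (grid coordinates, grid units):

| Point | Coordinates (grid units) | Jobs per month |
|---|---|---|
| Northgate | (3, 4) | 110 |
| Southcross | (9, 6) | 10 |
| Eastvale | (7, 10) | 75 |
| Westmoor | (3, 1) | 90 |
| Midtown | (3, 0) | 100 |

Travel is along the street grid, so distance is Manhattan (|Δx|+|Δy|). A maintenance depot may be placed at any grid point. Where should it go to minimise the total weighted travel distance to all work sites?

(3, 4)

Manhattan distance separates: Σwᵢ(|x−xᵢ|+|y−yᵢ|) = Σwᵢ|x−xᵢ| + Σwᵢ|y−yᵢ|, so x and y are optimised independently as 1-D weighted medians.
Total weight W = 385; half = 192.5.
x-coordinate, sorted with cumulative weight:
  x=3 (Northgate, w=110) cum 110
  x=3 (Westmoor, w=90) cum 200  ← median
  x=3 (Midtown, w=100) cum 300
  x=7 (Eastvale, w=75) cum 375
  x=9 (Southcross, w=10) cum 385
⇒ x* = 3
y-coordinate, sorted with cumulative weight:
  y=0 (Midtown, w=100) cum 100
  y=1 (Westmoor, w=90) cum 190
  y=4 (Northgate, w=110) cum 300  ← median
  y=6 (Southcross, w=10) cum 310
  y=10 (Eastvale, w=75) cum 385
⇒ y* = 4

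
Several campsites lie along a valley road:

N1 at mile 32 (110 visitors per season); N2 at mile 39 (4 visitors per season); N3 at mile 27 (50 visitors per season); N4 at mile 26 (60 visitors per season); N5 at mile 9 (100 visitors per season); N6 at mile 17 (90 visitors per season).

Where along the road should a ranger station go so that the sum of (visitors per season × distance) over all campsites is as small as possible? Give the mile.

For a sum of weighted absolute distances on a line, the optimum is the weighted median (not the mean). Total weight W = 414; half-weight = 207.
Sort by position and accumulate weight:
  mile 9 (N5, w=100) → cum 100
  mile 17 (N6, w=90) → cum 190
  mile 26 (N4, w=60) → cum 250  ≥ 207 → median here
  mile 27 (N3, w=50) → cum 300
  mile 32 (N1, w=110) → cum 410
  mile 39 (N2, w=4) → cum 414
Optimal location: mile 26.

x = 26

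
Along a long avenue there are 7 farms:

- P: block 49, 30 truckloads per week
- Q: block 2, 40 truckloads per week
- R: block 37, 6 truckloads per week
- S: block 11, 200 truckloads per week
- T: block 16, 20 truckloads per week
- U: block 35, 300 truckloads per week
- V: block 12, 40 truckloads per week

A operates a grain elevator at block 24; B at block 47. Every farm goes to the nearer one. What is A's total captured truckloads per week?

The indifferent point is the midpoint (24+47)/2 = 35.5; farms left of it (closer to A at 24) go to A, those right go to B.
  Q at 2 (w=40) → A
  S at 11 (w=200) → A
  V at 12 (w=40) → A
  T at 16 (w=20) → A
  U at 35 (w=300) → A
  R at 37 (w=6) → B
  P at 49 (w=30) → B
A captures 600; B captures 36.

600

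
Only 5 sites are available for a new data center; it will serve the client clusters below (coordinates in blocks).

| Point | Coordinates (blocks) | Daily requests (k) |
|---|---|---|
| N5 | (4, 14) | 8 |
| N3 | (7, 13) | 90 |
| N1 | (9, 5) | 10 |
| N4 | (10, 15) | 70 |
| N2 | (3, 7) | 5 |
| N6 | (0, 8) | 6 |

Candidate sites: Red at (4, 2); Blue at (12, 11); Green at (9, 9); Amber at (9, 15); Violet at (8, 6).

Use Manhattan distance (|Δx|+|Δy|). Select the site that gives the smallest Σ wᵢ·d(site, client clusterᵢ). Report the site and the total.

Amber, total 744 blocks

Total weighted distance at each candidate:
  Red (4, 2): total = 2856
  Blue (12, 11): total = 1383
  Green (9, 9): total = 1250
  Amber (9, 15): total = 744
  Violet (8, 6): total = 1696
Minimum is at Amber with total 744 blocks.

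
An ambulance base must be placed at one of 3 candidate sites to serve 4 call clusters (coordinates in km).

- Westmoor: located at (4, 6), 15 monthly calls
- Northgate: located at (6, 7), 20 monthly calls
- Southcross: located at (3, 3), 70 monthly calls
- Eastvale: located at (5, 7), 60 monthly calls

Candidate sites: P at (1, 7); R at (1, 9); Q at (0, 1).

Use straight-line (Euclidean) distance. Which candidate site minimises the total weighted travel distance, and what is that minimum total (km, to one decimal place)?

Total weighted distance at each candidate:
  P (1, 7): total = 700.5
  R (1, 9): total = 882.4
  Q (0, 1): total = 986.8
Minimum is at P with total 700.5 km.

P, total 700.5 km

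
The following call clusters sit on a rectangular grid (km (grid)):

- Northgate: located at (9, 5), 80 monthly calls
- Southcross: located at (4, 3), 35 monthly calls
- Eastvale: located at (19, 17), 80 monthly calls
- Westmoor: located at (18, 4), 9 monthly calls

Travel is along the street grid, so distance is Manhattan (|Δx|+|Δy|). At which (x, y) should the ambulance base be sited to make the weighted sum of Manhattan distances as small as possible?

Manhattan distance separates: Σwᵢ(|x−xᵢ|+|y−yᵢ|) = Σwᵢ|x−xᵢ| + Σwᵢ|y−yᵢ|, so x and y are optimised independently as 1-D weighted medians.
Total weight W = 204; half = 102.
x-coordinate, sorted with cumulative weight:
  x=4 (Southcross, w=35) cum 35
  x=9 (Northgate, w=80) cum 115  ← median
  x=18 (Westmoor, w=9) cum 124
  x=19 (Eastvale, w=80) cum 204
⇒ x* = 9
y-coordinate, sorted with cumulative weight:
  y=3 (Southcross, w=35) cum 35
  y=4 (Westmoor, w=9) cum 44
  y=5 (Northgate, w=80) cum 124  ← median
  y=17 (Eastvale, w=80) cum 204
⇒ y* = 5

(9, 5)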